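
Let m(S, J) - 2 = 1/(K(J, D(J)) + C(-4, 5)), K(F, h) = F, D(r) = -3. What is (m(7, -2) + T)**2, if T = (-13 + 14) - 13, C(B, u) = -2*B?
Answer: 3481/36 ≈ 96.694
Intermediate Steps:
T = -12 (T = 1 - 13 = -12)
m(S, J) = 2 + 1/(8 + J) (m(S, J) = 2 + 1/(J - 2*(-4)) = 2 + 1/(J + 8) = 2 + 1/(8 + J))
(m(7, -2) + T)**2 = ((17 + 2*(-2))/(8 - 2) - 12)**2 = ((17 - 4)/6 - 12)**2 = ((1/6)*13 - 12)**2 = (13/6 - 12)**2 = (-59/6)**2 = 3481/36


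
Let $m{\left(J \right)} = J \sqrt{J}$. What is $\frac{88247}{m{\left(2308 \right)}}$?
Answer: $\frac{88247 \sqrt{577}}{2663432} \approx 0.79588$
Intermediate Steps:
$m{\left(J \right)} = J^{\frac{3}{2}}$
$\frac{88247}{m{\left(2308 \right)}} = \frac{88247}{2308^{\frac{3}{2}}} = \frac{88247}{4616 \sqrt{577}} = 88247 \frac{\sqrt{577}}{2663432} = \frac{88247 \sqrt{577}}{2663432}$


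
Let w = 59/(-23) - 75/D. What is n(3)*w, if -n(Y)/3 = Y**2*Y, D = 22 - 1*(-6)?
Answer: 273537/644 ≈ 424.75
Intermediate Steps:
D = 28 (D = 22 + 6 = 28)
n(Y) = -3*Y**3 (n(Y) = -3*Y**2*Y = -3*Y**3)
w = -3377/644 (w = 59/(-23) - 75/28 = 59*(-1/23) - 75*1/28 = -59/23 - 75/28 = -3377/644 ≈ -5.2438)
n(3)*w = -3*3**3*(-3377/644) = -3*27*(-3377/644) = -81*(-3377/644) = 273537/644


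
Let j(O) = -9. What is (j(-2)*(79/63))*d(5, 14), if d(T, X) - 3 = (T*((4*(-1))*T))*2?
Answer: 15563/7 ≈ 2223.3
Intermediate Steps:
d(T, X) = 3 - 8*T² (d(T, X) = 3 + (T*((4*(-1))*T))*2 = 3 + (T*(-4*T))*2 = 3 - 4*T²*2 = 3 - 8*T²)
(j(-2)*(79/63))*d(5, 14) = (-711/63)*(3 - 8*5²) = (-711/63)*(3 - 8*25) = (-9*79/63)*(3 - 200) = -79/7*(-197) = 15563/7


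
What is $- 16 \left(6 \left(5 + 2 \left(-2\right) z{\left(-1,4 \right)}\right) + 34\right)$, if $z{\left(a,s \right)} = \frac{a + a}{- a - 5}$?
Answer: $-832$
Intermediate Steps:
$z{\left(a,s \right)} = \frac{2 a}{-5 - a}$
$- 16 \left(6 \left(5 + 2 \left(-2\right) z{\left(-1,4 \right)}\right) + 34\right) = - 16 \left(6 \left(5 + 2 \left(-2\right) \left(\left(-2\right) \left(-1\right) \frac{1}{5 - 1}\right)\right) + 34\right) = - 16 \left(6 \left(5 - 4 \left(\left(-2\right) \left(-1\right) \frac{1}{4}\right)\right) + 34\right) = - 16 \left(6 \left(5 - 2\right) + 34\right) = - 16 \left(6 \cdot 3 + 34\right) = - 16 \left(18 + 34\right) = \left(-16\right) 52 = -832$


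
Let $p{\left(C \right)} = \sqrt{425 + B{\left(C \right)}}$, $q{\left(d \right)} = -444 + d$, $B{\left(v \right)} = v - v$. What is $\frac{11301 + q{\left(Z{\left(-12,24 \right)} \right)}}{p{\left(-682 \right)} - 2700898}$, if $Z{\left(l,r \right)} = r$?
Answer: $- \frac{29388471138}{7294850005979} - \frac{54405 \sqrt{17}}{7294850005979} \approx -0.0040287$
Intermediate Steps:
$B{\left(v \right)} = 0$
$p{\left(C \right)} = 5 \sqrt{17}$ ($p{\left(C \right)} = \sqrt{425 + 0} = \sqrt{425} = 5 \sqrt{17}$)
$\frac{11301 + q{\left(Z{\left(-12,24 \right)} \right)}}{p{\left(-682 \right)} - 2700898} = \frac{11301 + \left(-444 + 24\right)}{5 \sqrt{17} - 2700898} = \frac{11301 - 420}{-2700898 + 5 \sqrt{17}} = \frac{10881}{-2700898 + 5 \sqrt{17}}$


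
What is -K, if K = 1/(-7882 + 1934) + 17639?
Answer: -104916771/5948 ≈ -17639.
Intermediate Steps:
K = 104916771/5948 (K = 1/(-5948) + 17639 = -1/5948 + 17639 = 104916771/5948 ≈ 17639.)
-K = -1*104916771/5948 = -104916771/5948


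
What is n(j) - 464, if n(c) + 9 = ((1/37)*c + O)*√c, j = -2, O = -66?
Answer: -473 - 2444*I*√2/37 ≈ -473.0 - 93.415*I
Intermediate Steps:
n(c) = -9 + √c*(-66 + c/37) (n(c) = -9 + ((1/37)*c - 66)*√c = -9 + ((1*(1/37))*c - 66)*√c = -9 + (c/37 - 66)*√c = -9 + (-66 + c/37)*√c = -9 + √c*(-66 + c/37))
n(j) - 464 = (-9 - 66*I*√2 + (-2)^(3/2)/37) - 464 = (-9 - 66*I*√2 + (-2*I*√2)/37) - 464 = (-9 - 66*I*√2 - 2*I*√2/37) - 464 = (-9 - 2444*I*√2/37) - 464 = -473 - 2444*I*√2/37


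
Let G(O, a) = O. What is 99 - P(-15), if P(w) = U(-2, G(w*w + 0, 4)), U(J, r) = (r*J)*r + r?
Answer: 101124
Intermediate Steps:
U(J, r) = r + J*r² (U(J, r) = (J*r)*r + r = J*r² + r = r + J*r²)
P(w) = w²*(1 - 2*w²) (P(w) = (w*w + 0)*(1 - 2*(w*w + 0)) = (w² + 0)*(1 - 2*(w² + 0)) = w²*(1 - 2*w²))
99 - P(-15) = 99 - ((-15)² - 2*(-15)⁴) = 99 - (225 - 2*50625) = 99 - (225 - 101250) = 99 - 1*(-101025) = 99 + 101025 = 101124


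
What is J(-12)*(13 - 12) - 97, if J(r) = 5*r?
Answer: -157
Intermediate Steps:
J(-12)*(13 - 12) - 97 = (5*(-12))*(13 - 12) - 97 = -60*1 - 97 = -60 - 97 = -157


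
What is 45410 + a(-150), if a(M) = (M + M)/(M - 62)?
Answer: 2406805/53 ≈ 45411.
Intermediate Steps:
a(M) = 2*M/(-62 + M) (a(M) = (2*M)/(-62 + M) = 2*M/(-62 + M))
45410 + a(-150) = 45410 + 2*(-150)/(-62 - 150) = 45410 + 2*(-150)/(-212) = 45410 + 2*(-150)*(-1/212) = 45410 + 75/53 = 2406805/53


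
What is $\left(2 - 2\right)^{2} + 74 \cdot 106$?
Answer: $7844$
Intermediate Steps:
$\left(2 - 2\right)^{2} + 74 \cdot 106 = 0^{2} + 7844 = 0 + 7844 = 7844$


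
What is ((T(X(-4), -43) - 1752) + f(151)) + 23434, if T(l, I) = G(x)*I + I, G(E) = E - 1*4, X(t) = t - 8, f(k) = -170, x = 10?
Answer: 21211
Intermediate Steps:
X(t) = -8 + t
G(E) = -4 + E (G(E) = E - 4 = -4 + E)
T(l, I) = 7*I (T(l, I) = (-4 + 10)*I + I = 6*I + I = 7*I)
((T(X(-4), -43) - 1752) + f(151)) + 23434 = ((7*(-43) - 1752) - 170) + 23434 = ((-301 - 1752) - 170) + 23434 = (-2053 - 170) + 23434 = -2223 + 23434 = 21211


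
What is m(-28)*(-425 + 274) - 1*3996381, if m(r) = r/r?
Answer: -3996532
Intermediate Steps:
m(r) = 1
m(-28)*(-425 + 274) - 1*3996381 = 1*(-425 + 274) - 1*3996381 = 1*(-151) - 3996381 = -151 - 3996381 = -3996532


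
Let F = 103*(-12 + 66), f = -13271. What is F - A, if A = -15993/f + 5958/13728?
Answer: 168835064889/30364048 ≈ 5560.4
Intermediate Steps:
F = 5562 (F = 103*54 = 5562)
A = 49770087/30364048 (A = -15993/(-13271) + 5958/13728 = -15993*(-1/13271) + 5958*(1/13728) = 15993/13271 + 993/2288 = 49770087/30364048 ≈ 1.6391)
F - A = 5562 - 1*49770087/30364048 = 5562 - 49770087/30364048 = 168835064889/30364048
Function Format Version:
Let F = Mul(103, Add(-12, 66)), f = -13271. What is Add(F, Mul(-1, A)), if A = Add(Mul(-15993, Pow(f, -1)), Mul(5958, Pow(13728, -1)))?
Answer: Rational(168835064889, 30364048) ≈ 5560.4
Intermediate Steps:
F = 5562 (F = Mul(103, 54) = 5562)
A = Rational(49770087, 30364048) (A = Add(Mul(-15993, Pow(-13271, -1)), Mul(5958, Pow(13728, -1))) = Add(Mul(-15993, Rational(-1, 13271)), Mul(5958, Rational(1, 13728))) = Add(Rational(15993, 13271), Rational(993, 2288)) = Rational(49770087, 30364048) ≈ 1.6391)
Add(F, Mul(-1, A)) = Add(5562, Mul(-1, Rational(49770087, 30364048))) = Add(5562, Rational(-49770087, 30364048)) = Rational(168835064889, 30364048)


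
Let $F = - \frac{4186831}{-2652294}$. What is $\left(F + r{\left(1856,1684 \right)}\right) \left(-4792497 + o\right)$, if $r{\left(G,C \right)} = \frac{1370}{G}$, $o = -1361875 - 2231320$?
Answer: $- \frac{5977112200202017}{307666104} \approx -1.9427 \cdot 10^{7}$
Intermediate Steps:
$F = \frac{4186831}{2652294}$ ($F = \left(-4186831\right) \left(- \frac{1}{2652294}\right) = \frac{4186831}{2652294} \approx 1.5786$)
$o = -3593195$ ($o = -1361875 - 2231320 = -3593195$)
$\left(F + r{\left(1856,1684 \right)}\right) \left(-4792497 + o\right) = \left(\frac{4186831}{2652294} + \frac{1370}{1856}\right) \left(-4792497 - 3593195\right) = \left(\frac{4186831}{2652294} + 1370 \cdot \frac{1}{1856}\right) \left(-8385692\right) = \left(\frac{4186831}{2652294} + \frac{685}{928}\right) \left(-8385692\right) = \frac{2851100279}{1230664416} \left(-8385692\right) = - \frac{5977112200202017}{307666104}$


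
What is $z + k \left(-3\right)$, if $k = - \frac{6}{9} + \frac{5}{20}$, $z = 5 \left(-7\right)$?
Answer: $- \frac{135}{4} \approx -33.75$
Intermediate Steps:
$z = -35$
$k = - \frac{5}{12}$ ($k = \left(-6\right) \frac{1}{9} + 5 \cdot \frac{1}{20} = - \frac{2}{3} + \frac{1}{4} = - \frac{5}{12} \approx -0.41667$)
$z + k \left(-3\right) = -35 - - \frac{5}{4} = -35 + \frac{5}{4} = - \frac{135}{4}$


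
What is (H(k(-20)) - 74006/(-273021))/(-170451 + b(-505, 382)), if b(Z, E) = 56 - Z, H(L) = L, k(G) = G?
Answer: 2693207/23191768845 ≈ 0.00011613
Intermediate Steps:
(H(k(-20)) - 74006/(-273021))/(-170451 + b(-505, 382)) = (-20 - 74006/(-273021))/(-170451 + (56 - 1*(-505))) = (-20 - 74006*(-1/273021))/(-170451 + (56 + 505)) = (-20 + 74006/273021)/(-170451 + 561) = -5386414/273021/(-169890) = -5386414/273021*(-1/169890) = 2693207/23191768845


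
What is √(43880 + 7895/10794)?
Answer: √5112563150310/10794 ≈ 209.48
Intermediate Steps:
√(43880 + 7895/10794) = √(473648615/10794) = √5112563150310/10794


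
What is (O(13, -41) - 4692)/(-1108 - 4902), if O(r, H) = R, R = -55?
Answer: 4747/6010 ≈ 0.78985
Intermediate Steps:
O(r, H) = -55
(O(13, -41) - 4692)/(-1108 - 4902) = (-55 - 4692)/(-1108 - 4902) = -4747/(-6010) = -4747*(-1/6010) = 4747/6010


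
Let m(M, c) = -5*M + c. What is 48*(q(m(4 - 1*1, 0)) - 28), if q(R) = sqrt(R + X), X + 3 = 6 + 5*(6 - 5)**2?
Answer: -1344 + 48*I*sqrt(7) ≈ -1344.0 + 127.0*I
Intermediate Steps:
m(M, c) = c - 5*M
X = 8 (X = -3 + (6 + 5*(6 - 5)**2) = -3 + (6 + 5*1**2) = -3 + (6 + 5*1) = -3 + (6 + 5) = -3 + 11 = 8)
q(R) = sqrt(8 + R) (q(R) = sqrt(R + 8) = sqrt(8 + R))
48*(q(m(4 - 1*1, 0)) - 28) = 48*(sqrt(8 + (0 - 5*(4 - 1*1))) - 28) = 48*(sqrt(8 + (0 - 5*(4 - 1))) - 28) = 48*(sqrt(8 + (0 - 5*3)) - 28) = 48*(sqrt(8 + (0 - 15)) - 28) = 48*(sqrt(8 - 15) - 28) = 48*(sqrt(-7) - 28) = 48*(I*sqrt(7) - 28) = 48*(-28 + I*sqrt(7)) = -1344 + 48*I*sqrt(7)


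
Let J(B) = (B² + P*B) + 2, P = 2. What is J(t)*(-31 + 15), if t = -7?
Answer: -592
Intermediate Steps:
J(B) = 2 + B² + 2*B (J(B) = (B² + 2*B) + 2 = 2 + B² + 2*B)
J(t)*(-31 + 15) = (2 + (-7)² + 2*(-7))*(-31 + 15) = (2 + 49 - 14)*(-16) = 37*(-16) = -592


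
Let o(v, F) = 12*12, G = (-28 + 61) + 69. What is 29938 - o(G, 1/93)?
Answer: 29794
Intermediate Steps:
G = 102 (G = 33 + 69 = 102)
o(v, F) = 144
29938 - o(G, 1/93) = 29938 - 1*144 = 29938 - 144 = 29794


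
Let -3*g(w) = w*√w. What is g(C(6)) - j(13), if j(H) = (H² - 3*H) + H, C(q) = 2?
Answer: -143 - 2*√2/3 ≈ -143.94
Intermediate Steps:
g(w) = -w^(3/2)/3 (g(w) = -w*√w/3 = -w^(3/2)/3)
j(H) = H² - 2*H
g(C(6)) - j(13) = -2*√2/3 - 13*(-2 + 13) = -2*√2/3 - 13*11 = -2*√2/3 - 1*143 = -2*√2/3 - 143 = -143 - 2*√2/3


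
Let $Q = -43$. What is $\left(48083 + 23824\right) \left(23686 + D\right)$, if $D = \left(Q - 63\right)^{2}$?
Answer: $2511136254$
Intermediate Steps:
$D = 11236$ ($D = \left(-43 - 63\right)^{2} = \left(-106\right)^{2} = 11236$)
$\left(48083 + 23824\right) \left(23686 + D\right) = \left(48083 + 23824\right) \left(23686 + 11236\right) = 71907 \cdot 34922 = 2511136254$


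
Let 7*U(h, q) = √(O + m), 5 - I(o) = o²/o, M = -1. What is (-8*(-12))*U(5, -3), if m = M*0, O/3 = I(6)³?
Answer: 96*I*√3/7 ≈ 23.754*I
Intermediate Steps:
I(o) = 5 - o (I(o) = 5 - o²/o = 5 - o)
O = -3 (O = 3*(5 - 1*6)³ = 3*(5 - 6)³ = 3*(-1)³ = 3*(-1) = -3)
m = 0 (m = -1*0 = 0)
U(h, q) = I*√3/7 (U(h, q) = √(-3 + 0)/7 = √(-3)/7 = (I*√3)/7 = I*√3/7)
(-8*(-12))*U(5, -3) = (-8*(-12))*(I*√3/7) = 96*(I*√3/7) = 96*I*√3/7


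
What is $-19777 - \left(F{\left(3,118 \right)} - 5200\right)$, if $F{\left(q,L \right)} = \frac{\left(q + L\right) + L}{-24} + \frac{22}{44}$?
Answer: $- \frac{349621}{24} \approx -14568.0$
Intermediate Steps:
$F{\left(q,L \right)} = \frac{1}{2} - \frac{L}{12} - \frac{q}{24}$ ($F{\left(q,L \right)} = \left(\left(L + q\right) + L\right) \left(- \frac{1}{24}\right) + 22 \cdot \frac{1}{44} = \left(q + 2 L\right) \left(- \frac{1}{24}\right) + \frac{1}{2} = \left(- \frac{L}{12} - \frac{q}{24}\right) + \frac{1}{2} = \frac{1}{2} - \frac{L}{12} - \frac{q}{24}$)
$-19777 - \left(F{\left(3,118 \right)} - 5200\right) = -19777 - \left(\left(\frac{1}{2} - \frac{59}{6} - \frac{1}{8}\right) - 5200\right) = -19777 - \left(- \frac{227}{24} - 5200\right) = -19777 - - \frac{125027}{24} = -19777 + \frac{125027}{24} = - \frac{349621}{24}$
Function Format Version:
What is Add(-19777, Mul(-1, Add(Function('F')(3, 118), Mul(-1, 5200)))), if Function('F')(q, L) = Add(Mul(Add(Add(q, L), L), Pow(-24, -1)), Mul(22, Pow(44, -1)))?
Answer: Rational(-349621, 24) ≈ -14568.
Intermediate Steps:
Function('F')(q, L) = Add(Rational(1, 2), Mul(Rational(-1, 12), L), Mul(Rational(-1, 24), q)) (Function('F')(q, L) = Add(Mul(Add(Add(L, q), L), Rational(-1, 24)), Mul(22, Rational(1, 44))) = Add(Mul(Add(q, Mul(2, L)), Rational(-1, 24)), Rational(1, 2)) = Add(Add(Mul(Rational(-1, 12), L), Mul(Rational(-1, 24), q)), Rational(1, 2)) = Add(Rational(1, 2), Mul(Rational(-1, 12), L), Mul(Rational(-1, 24), q)))
Add(-19777, Mul(-1, Add(Function('F')(3, 118), Mul(-1, 5200)))) = Add(-19777, Mul(-1, Add(Add(Rational(1, 2), Mul(Rational(-1, 12), 118), Mul(Rational(-1, 24), 3)), Mul(-1, 5200)))) = Add(-19777, Mul(-1, Add(Add(Rational(1, 2), Rational(-59, 6), Rational(-1, 8)), -5200))) = Add(-19777, Mul(-1, Add(Rational(-227, 24), -5200))) = Add(-19777, Mul(-1, Rational(-125027, 24))) = Add(-19777, Rational(125027, 24)) = Rational(-349621, 24)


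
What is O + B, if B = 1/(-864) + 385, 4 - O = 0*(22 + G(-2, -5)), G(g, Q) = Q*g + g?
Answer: 336095/864 ≈ 389.00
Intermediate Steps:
G(g, Q) = g + Q*g
O = 4 (O = 4 - 0*(22 - 2*(1 - 5)) = 4 - 0*(22 - 2*(-4)) = 4 - 0*(22 + 8) = 4 - 0*30 = 4 - 1*0 = 4 + 0 = 4)
B = 332639/864 (B = -1/864 + 385 = 332639/864 ≈ 385.00)
O + B = 4 + 332639/864 = 336095/864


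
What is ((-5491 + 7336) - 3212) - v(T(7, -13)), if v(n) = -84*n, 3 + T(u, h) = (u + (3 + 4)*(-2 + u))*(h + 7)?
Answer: -22787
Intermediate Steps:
T(u, h) = -3 + (-14 + 8*u)*(7 + h) (T(u, h) = -3 + (u + (3 + 4)*(-2 + u))*(h + 7) = -3 + (u + 7*(-2 + u))*(7 + h) = -3 + (u + (-14 + 7*u))*(7 + h) = -3 + (-14 + 8*u)*(7 + h))
((-5491 + 7336) - 3212) - v(T(7, -13)) = ((-5491 + 7336) - 3212) - (-84)*(-101 - 14*(-13) + 56*7 + 8*(-13)*7) = (1845 - 3212) - (-84)*(-101 + 182 + 392 - 728) = -1367 - (-84)*(-255) = -1367 - 1*21420 = -1367 - 21420 = -22787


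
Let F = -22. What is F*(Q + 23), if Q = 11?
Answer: -748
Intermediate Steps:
F*(Q + 23) = -22*(11 + 23) = -22*34 = -748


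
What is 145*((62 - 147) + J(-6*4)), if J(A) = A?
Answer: -15805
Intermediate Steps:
145*((62 - 147) + J(-6*4)) = 145*((62 - 147) - 6*4) = 145*(-85 - 24) = 145*(-109) = -15805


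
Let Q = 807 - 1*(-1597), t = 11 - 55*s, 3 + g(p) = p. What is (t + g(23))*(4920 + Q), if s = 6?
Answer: -2189876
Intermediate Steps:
g(p) = -3 + p
t = -319 (t = 11 - 55*6 = 11 - 11*30 = 11 - 330 = -319)
Q = 2404 (Q = 807 + 1597 = 2404)
(t + g(23))*(4920 + Q) = (-319 + (-3 + 23))*(4920 + 2404) = (-319 + 20)*7324 = -299*7324 = -2189876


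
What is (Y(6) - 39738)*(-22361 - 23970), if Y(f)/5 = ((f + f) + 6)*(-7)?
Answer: 1870289808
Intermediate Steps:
Y(f) = -210 - 70*f (Y(f) = 5*(((f + f) + 6)*(-7)) = 5*((2*f + 6)*(-7)) = 5*((6 + 2*f)*(-7)) = 5*(-42 - 14*f) = -210 - 70*f)
(Y(6) - 39738)*(-22361 - 23970) = ((-210 - 70*6) - 39738)*(-22361 - 23970) = ((-210 - 420) - 39738)*(-46331) = (-630 - 39738)*(-46331) = -40368*(-46331) = 1870289808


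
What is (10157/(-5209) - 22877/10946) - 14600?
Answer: -832688969215/57017714 ≈ -14604.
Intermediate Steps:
(10157/(-5209) - 22877/10946) - 14600 = (10157*(-1/5209) - 22877*1/10946) - 14600 = (-10157/5209 - 22877/10946) - 14600 = -230344815/57017714 - 14600 = -832688969215/57017714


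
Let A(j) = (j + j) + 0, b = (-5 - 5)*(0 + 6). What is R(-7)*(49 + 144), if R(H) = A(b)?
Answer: -23160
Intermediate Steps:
b = -60 (b = -10*6 = -60)
A(j) = 2*j (A(j) = 2*j + 0 = 2*j)
R(H) = -120 (R(H) = 2*(-60) = -120)
R(-7)*(49 + 144) = -120*(49 + 144) = -120*193 = -23160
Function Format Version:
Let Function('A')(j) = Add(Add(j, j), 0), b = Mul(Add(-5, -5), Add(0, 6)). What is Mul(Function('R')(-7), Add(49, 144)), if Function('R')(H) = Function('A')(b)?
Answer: -23160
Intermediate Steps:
b = -60 (b = Mul(-10, 6) = -60)
Function('A')(j) = Mul(2, j) (Function('A')(j) = Add(Mul(2, j), 0) = Mul(2, j))
Function('R')(H) = -120 (Function('R')(H) = Mul(2, -60) = -120)
Mul(Function('R')(-7), Add(49, 144)) = Mul(-120, Add(49, 144)) = Mul(-120, 193) = -23160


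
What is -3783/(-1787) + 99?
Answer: 180696/1787 ≈ 101.12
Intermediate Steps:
-3783/(-1787) + 99 = -3783*(-1/1787) + 99 = 3783/1787 + 99 = 180696/1787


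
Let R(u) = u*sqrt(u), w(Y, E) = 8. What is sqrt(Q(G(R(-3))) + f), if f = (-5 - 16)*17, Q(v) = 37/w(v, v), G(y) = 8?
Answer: I*sqrt(5638)/4 ≈ 18.772*I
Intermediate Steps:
R(u) = u**(3/2)
Q(v) = 37/8
f = -357 (f = -21*17 = -357)
sqrt(Q(G(R(-3))) + f) = sqrt(37/8 - 357) = sqrt(-2819/8) = I*sqrt(5638)/4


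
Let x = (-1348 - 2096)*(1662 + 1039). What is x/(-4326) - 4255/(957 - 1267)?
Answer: 13819537/6386 ≈ 2164.0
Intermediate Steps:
x = -9302244 (x = -3444*2701 = -9302244)
x/(-4326) - 4255/(957 - 1267) = -9302244/(-4326) - 4255/(957 - 1267) = -9302244*(-1/4326) - 4255/(-310) = 221482/103 - 4255*(-1/310) = 221482/103 + 851/62 = 13819537/6386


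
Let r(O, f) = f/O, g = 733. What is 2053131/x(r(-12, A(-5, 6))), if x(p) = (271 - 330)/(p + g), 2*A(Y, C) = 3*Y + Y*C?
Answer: -12070357149/472 ≈ -2.5573e+7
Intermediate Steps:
A(Y, C) = 3*Y/2 + C*Y/2 (A(Y, C) = (3*Y + Y*C)/2 = (3*Y + C*Y)/2 = 3*Y/2 + C*Y/2)
x(p) = -59/(733 + p) (x(p) = (271 - 330)/(p + 733) = -59/(733 + p))
2053131/x(r(-12, A(-5, 6))) = 2053131/((-59/(733 + ((1/2)*(-5)*(3 + 6))/(-12)))) = 2053131/((-59/(733 + ((1/2)*(-5)*9)*(-1/12)))) = 2053131/((-59/(733 - 45/2*(-1/12)))) = 2053131/((-59/(733 + 15/8))) = 2053131/((-59/5879/8)) = 2053131/((-59*8/5879)) = 2053131/(-472/5879) = 2053131*(-5879/472) = -12070357149/472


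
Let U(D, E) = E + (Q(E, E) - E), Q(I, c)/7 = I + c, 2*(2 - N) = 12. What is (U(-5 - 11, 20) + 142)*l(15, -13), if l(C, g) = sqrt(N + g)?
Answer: 422*I*sqrt(17) ≈ 1740.0*I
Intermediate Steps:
N = -4 (N = 2 - 1/2*12 = 2 - 6 = -4)
l(C, g) = sqrt(-4 + g)
Q(I, c) = 7*I + 7*c (Q(I, c) = 7*(I + c) = 7*I + 7*c)
U(D, E) = 14*E (U(D, E) = E + ((7*E + 7*E) - E) = E + (14*E - E) = E + 13*E = 14*E)
(U(-5 - 11, 20) + 142)*l(15, -13) = (14*20 + 142)*sqrt(-4 - 13) = (280 + 142)*sqrt(-17) = 422*(I*sqrt(17)) = 422*I*sqrt(17)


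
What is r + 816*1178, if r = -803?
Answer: 960445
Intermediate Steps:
r + 816*1178 = -803 + 816*1178 = -803 + 961248 = 960445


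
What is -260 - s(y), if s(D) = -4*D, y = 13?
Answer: -208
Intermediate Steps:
-260 - s(y) = -260 - (-4)*13 = -260 - 1*(-52) = -260 + 52 = -208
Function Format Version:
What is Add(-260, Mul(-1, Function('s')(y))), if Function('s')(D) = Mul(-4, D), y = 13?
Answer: -208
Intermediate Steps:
Add(-260, Mul(-1, Function('s')(y))) = Add(-260, Mul(-1, Mul(-4, 13))) = Add(-260, Mul(-1, -52)) = Add(-260, 52) = -208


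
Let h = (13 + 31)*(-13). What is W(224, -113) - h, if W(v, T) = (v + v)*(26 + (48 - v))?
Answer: -66628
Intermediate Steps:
W(v, T) = 2*v*(74 - v) (W(v, T) = (2*v)*(74 - v) = 2*v*(74 - v))
h = -572 (h = 44*(-13) = -572)
W(224, -113) - h = 2*224*(74 - 1*224) - 1*(-572) = 2*224*(74 - 224) + 572 = 2*224*(-150) + 572 = -67200 + 572 = -66628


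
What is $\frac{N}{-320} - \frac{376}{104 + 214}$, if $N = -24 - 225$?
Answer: $- \frac{20569}{50880} \approx -0.40426$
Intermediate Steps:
$N = -249$
$\frac{N}{-320} - \frac{376}{104 + 214} = - \frac{249}{-320} - \frac{376}{104 + 214} = \left(-249\right) \left(- \frac{1}{320}\right) - \frac{376}{318} = \frac{249}{320} - \frac{188}{159} = - \frac{20569}{50880}$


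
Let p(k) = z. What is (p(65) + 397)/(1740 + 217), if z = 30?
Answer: 427/1957 ≈ 0.21819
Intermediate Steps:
p(k) = 30
(p(65) + 397)/(1740 + 217) = (30 + 397)/(1740 + 217) = 427/1957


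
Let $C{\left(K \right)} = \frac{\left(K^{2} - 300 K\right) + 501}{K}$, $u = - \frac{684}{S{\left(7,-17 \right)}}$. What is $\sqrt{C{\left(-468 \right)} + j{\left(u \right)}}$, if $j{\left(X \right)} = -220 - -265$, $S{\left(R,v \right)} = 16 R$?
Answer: $\frac{i \sqrt{4405245}}{78} \approx 26.909 i$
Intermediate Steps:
$u = - \frac{171}{28}$ ($u = - \frac{684}{16 \cdot 7} = - \frac{684}{112} = \left(-684\right) \frac{1}{112} = - \frac{171}{28} \approx -6.1071$)
$j{\left(X \right)} = 45$ ($j{\left(X \right)} = -220 + 265 = 45$)
$C{\left(K \right)} = \frac{501 + K^{2} - 300 K}{K}$
$\sqrt{C{\left(-468 \right)} + j{\left(u \right)}} = \sqrt{\left(-300 - 468 + \frac{501}{-468}\right) + 45} = \sqrt{\left(-300 - 468 + 501 \left(- \frac{1}{468}\right)\right) + 45} = \sqrt{\left(-300 - 468 - \frac{167}{156}\right) + 45} = \sqrt{- \frac{119975}{156} + 45} = \sqrt{- \frac{112955}{156}} = \frac{i \sqrt{4405245}}{78}$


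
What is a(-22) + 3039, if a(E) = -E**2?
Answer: 2555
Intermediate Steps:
a(-22) + 3039 = -1*(-22)**2 + 3039 = -1*484 + 3039 = -484 + 3039 = 2555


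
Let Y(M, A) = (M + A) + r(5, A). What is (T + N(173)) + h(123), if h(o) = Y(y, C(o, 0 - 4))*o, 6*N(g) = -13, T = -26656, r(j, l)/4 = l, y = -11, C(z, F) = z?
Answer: 285803/6 ≈ 47634.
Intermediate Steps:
r(j, l) = 4*l
Y(M, A) = M + 5*A (Y(M, A) = (M + A) + 4*A = (A + M) + 4*A = M + 5*A)
N(g) = -13/6 (N(g) = (⅙)*(-13) = -13/6)
h(o) = o*(-11 + 5*o) (h(o) = (-11 + 5*o)*o = o*(-11 + 5*o))
(T + N(173)) + h(123) = (-26656 - 13/6) + 123*(-11 + 5*123) = -159949/6 + 123*(-11 + 615) = -159949/6 + 123*604 = -159949/6 + 74292 = 285803/6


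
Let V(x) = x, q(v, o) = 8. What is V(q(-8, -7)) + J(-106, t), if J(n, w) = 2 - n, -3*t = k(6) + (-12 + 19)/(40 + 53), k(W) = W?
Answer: 116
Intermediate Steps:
t = -565/279 (t = -(6 + (-12 + 19)/(40 + 53))/3 = -(6 + 7/93)/3 = -1/3*565/93 = -565/279 ≈ -2.0251)
V(q(-8, -7)) + J(-106, t) = 8 + (2 - 1*(-106)) = 8 + (2 + 106) = 8 + 108 = 116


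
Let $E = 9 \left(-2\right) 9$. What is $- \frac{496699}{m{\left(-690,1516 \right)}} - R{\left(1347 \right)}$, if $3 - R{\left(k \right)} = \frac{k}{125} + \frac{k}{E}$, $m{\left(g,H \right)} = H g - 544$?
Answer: $- \frac{32407697}{504603000} \approx -0.064224$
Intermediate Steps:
$E = -162$ ($E = \left(-18\right) 9 = -162$)
$m{\left(g,H \right)} = -544 + H g$
$R{\left(k \right)} = 3 - \frac{37 k}{20250}$ ($R{\left(k \right)} = 3 - \left(\frac{k}{125} + \frac{k}{-162}\right) = 3 - \left(k \frac{1}{125} + k \left(- \frac{1}{162}\right)\right) = 3 - \left(\frac{k}{125} - \frac{k}{162}\right) = 3 - \frac{37 k}{20250}$)
$- \frac{496699}{m{\left(-690,1516 \right)}} - R{\left(1347 \right)} = - \frac{496699}{-544 + 1516 \left(-690\right)} - \left(3 - \frac{16613}{6750}\right) = - \frac{496699}{-544 - 1046040} - \left(3 - \frac{16613}{6750}\right) = - \frac{496699}{-1046584} - \frac{3637}{6750} = \left(-496699\right) \left(- \frac{1}{1046584}\right) - \frac{3637}{6750} = \frac{70957}{149512} - \frac{3637}{6750} = - \frac{32407697}{504603000}$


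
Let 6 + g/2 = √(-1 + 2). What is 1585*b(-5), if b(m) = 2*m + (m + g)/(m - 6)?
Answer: -150575/11 ≈ -13689.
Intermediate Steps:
g = -10 (g = -12 + 2*√(-1 + 2) = -12 + 2*√1 = -12 + 2*1 = -12 + 2 = -10)
b(m) = 2*m + (-10 + m)/(-6 + m) (b(m) = 2*m + (m - 10)/(m - 6) = 2*m + (-10 + m)/(-6 + m))
1585*b(-5) = 1585*((-10 - 11*(-5) + 2*(-5)²)/(-6 - 5)) = 1585*((-10 + 55 + 2*25)/(-11)) = 1585*(-(-10 + 55 + 50)/11) = 1585*(-1/11*95) = 1585*(-95/11) = -150575/11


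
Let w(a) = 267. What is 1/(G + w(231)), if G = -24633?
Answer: -1/24366 ≈ -4.1041e-5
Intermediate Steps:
1/(G + w(231)) = 1/(-24633 + 267) = 1/(-24366) = -1/24366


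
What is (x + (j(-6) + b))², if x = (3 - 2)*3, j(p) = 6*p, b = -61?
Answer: 8836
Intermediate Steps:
x = 3 (x = 1*3 = 3)
(x + (j(-6) + b))² = (3 + (6*(-6) - 61))² = (3 + (-36 - 61))² = (3 - 97)² = (-94)² = 8836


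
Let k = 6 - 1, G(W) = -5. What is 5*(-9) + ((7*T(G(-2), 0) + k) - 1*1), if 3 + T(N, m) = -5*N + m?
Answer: 113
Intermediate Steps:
T(N, m) = -3 + m - 5*N (T(N, m) = -3 + (-5*N + m) = -3 + (m - 5*N) = -3 + m - 5*N)
k = 5
5*(-9) + ((7*T(G(-2), 0) + k) - 1*1) = 5*(-9) + ((7*(-3 + 0 - 5*(-5)) + 5) - 1*1) = -45 + ((7*(-3 + 0 + 25) + 5) - 1) = -45 + ((7*22 + 5) - 1) = -45 + ((154 + 5) - 1) = -45 + (159 - 1) = -45 + 158 = 113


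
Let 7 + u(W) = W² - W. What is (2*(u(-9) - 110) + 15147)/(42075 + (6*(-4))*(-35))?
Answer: 5031/14305 ≈ 0.35170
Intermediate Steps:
u(W) = -7 + W² - W (u(W) = -7 + (W² - W) = -7 + W² - W)
(2*(u(-9) - 110) + 15147)/(42075 + (6*(-4))*(-35)) = (2*((-7 + (-9)² - 1*(-9)) - 110) + 15147)/(42075 + (6*(-4))*(-35)) = (2*((-7 + 81 + 9) - 110) + 15147)/(42075 - 24*(-35)) = (2*(83 - 110) + 15147)/(42075 + 840) = (2*(-27) + 15147)/42915 = (-54 + 15147)*(1/42915) = 15093*(1/42915) = 5031/14305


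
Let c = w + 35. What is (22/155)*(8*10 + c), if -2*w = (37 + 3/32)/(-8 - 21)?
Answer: 2360897/143840 ≈ 16.413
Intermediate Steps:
w = 1187/1856 (w = -(37 + 3/32)/(2*(-8 - 21)) = -(37 + 3*(1/32))/(2*(-29)) = -(37 + 3/32)*(-1)/(2*29) = -1187*(-1)/(64*29) = -½*(-1187/928) = 1187/1856 ≈ 0.63955)
c = 66147/1856 (c = 1187/1856 + 35 = 66147/1856 ≈ 35.640)
(22/155)*(8*10 + c) = (22/155)*(8*10 + 66147/1856) = (22*(1/155))*(80 + 66147/1856) = (22/155)*(214627/1856) = 2360897/143840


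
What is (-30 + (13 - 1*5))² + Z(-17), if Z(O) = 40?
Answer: 524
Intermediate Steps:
(-30 + (13 - 1*5))² + Z(-17) = (-30 + (13 - 1*5))² + 40 = (-30 + (13 - 5))² + 40 = (-30 + 8)² + 40 = (-22)² + 40 = 484 + 40 = 524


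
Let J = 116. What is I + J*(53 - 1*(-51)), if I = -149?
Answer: 11915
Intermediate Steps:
I + J*(53 - 1*(-51)) = -149 + 116*(53 - 1*(-51)) = -149 + 116*(53 + 51) = -149 + 116*104 = -149 + 12064 = 11915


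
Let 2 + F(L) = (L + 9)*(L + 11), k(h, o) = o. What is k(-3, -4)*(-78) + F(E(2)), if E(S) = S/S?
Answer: 430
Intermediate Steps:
E(S) = 1
F(L) = -2 + (9 + L)*(11 + L) (F(L) = -2 + (L + 9)*(L + 11) = -2 + (9 + L)*(11 + L))
k(-3, -4)*(-78) + F(E(2)) = -4*(-78) + (97 + 1² + 20*1) = 312 + (97 + 1 + 20) = 312 + 118 = 430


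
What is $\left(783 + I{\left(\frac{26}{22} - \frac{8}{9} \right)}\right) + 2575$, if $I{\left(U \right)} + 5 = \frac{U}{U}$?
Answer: $3354$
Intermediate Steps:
$I{\left(U \right)} = -4$ ($I{\left(U \right)} = -5 + \frac{U}{U} = -5 + 1 = -4$)
$\left(783 + I{\left(\frac{26}{22} - \frac{8}{9} \right)}\right) + 2575 = \left(783 - 4\right) + 2575 = 779 + 2575 = 3354$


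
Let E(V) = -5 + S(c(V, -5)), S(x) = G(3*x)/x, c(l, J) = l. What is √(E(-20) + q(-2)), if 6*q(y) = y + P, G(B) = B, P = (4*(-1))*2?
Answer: I*√33/3 ≈ 1.9149*I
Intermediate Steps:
P = -8 (P = -4*2 = -8)
S(x) = 3 (S(x) = (3*x)/x = 3)
E(V) = -2 (E(V) = -5 + 3 = -2)
q(y) = -4/3 + y/6 (q(y) = (y - 8)/6 = (-8 + y)/6 = -4/3 + y/6)
√(E(-20) + q(-2)) = √(-2 + (-4/3 + (⅙)*(-2))) = √(-2 + (-4/3 - ⅓)) = √(-2 - 5/3) = √(-11/3) = I*√33/3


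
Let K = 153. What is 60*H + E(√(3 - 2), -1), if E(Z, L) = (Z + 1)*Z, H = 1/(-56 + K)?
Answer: 254/97 ≈ 2.6186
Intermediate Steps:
H = 1/97 (H = 1/(-56 + 153) = 1/97 ≈ 0.010309)
E(Z, L) = Z*(1 + Z) (E(Z, L) = (1 + Z)*Z = Z*(1 + Z))
60*H + E(√(3 - 2), -1) = 60*(1/97) + √(3 - 2)*(1 + √(3 - 2)) = 60/97 + √1*(1 + √1) = 60/97 + 1*(1 + 1) = 60/97 + 1*2 = 60/97 + 2 = 254/97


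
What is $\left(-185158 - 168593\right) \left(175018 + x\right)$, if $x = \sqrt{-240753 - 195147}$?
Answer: $-61912792518 - 3537510 i \sqrt{4359} \approx -6.1913 \cdot 10^{10} - 2.3356 \cdot 10^{8} i$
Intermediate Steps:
$x = 10 i \sqrt{4359}$ ($x = \sqrt{-435900} = 10 i \sqrt{4359} \approx 660.23 i$)
$\left(-185158 - 168593\right) \left(175018 + x\right) = \left(-185158 - 168593\right) \left(175018 + 10 i \sqrt{4359}\right) = - 353751 \left(175018 + 10 i \sqrt{4359}\right) = -61912792518 - 3537510 i \sqrt{4359}$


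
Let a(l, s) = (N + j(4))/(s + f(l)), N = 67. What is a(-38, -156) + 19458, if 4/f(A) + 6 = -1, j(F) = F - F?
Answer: 21325499/1096 ≈ 19458.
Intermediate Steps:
j(F) = 0
f(A) = -4/7 (f(A) = 4/(-6 - 1) = 4/(-7) = 4*(-⅐) = -4/7)
a(l, s) = 67/(-4/7 + s) (a(l, s) = (67 + 0)/(s - 4/7) = 67/(-4/7 + s))
a(-38, -156) + 19458 = 469/(-4 + 7*(-156)) + 19458 = 469/(-4 - 1092) + 19458 = 469/(-1096) + 19458 = 469*(-1/1096) + 19458 = -469/1096 + 19458 = 21325499/1096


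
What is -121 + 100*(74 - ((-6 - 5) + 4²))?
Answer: 6779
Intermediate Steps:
-121 + 100*(74 - ((-6 - 5) + 4²)) = -121 + 100*(74 - (-11 + 16)) = -121 + 100*(74 - 1*5) = -121 + 100*(74 - 5) = -121 + 100*69 = -121 + 6900 = 6779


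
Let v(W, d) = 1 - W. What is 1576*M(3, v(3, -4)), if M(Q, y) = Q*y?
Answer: -9456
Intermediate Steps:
1576*M(3, v(3, -4)) = 1576*(3*(1 - 1*3)) = 1576*(3*(1 - 3)) = 1576*(3*(-2)) = 1576*(-6) = -9456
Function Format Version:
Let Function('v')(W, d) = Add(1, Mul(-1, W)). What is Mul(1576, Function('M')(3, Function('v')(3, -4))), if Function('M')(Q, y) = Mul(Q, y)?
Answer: -9456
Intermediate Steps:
Mul(1576, Function('M')(3, Function('v')(3, -4))) = Mul(1576, Mul(3, Add(1, Mul(-1, 3)))) = Mul(1576, Mul(3, Add(1, -3))) = Mul(1576, Mul(3, -2)) = Mul(1576, -6) = -9456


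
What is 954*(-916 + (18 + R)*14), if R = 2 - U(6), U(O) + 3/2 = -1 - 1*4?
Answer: -519930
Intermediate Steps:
U(O) = -13/2 (U(O) = -3/2 + (-1 - 1*4) = -3/2 + (-1 - 4) = -3/2 - 5 = -13/2)
R = 17/2 (R = 2 - 1*(-13/2) = 2 + 13/2 = 17/2 ≈ 8.5000)
954*(-916 + (18 + R)*14) = 954*(-916 + (18 + 17/2)*14) = 954*(-916 + (53/2)*14) = 954*(-916 + 371) = 954*(-545) = -519930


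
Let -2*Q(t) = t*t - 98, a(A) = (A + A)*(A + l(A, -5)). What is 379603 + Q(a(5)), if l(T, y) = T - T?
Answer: 378402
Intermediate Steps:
l(T, y) = 0
a(A) = 2*A² (a(A) = (A + A)*(A + 0) = (2*A)*A = 2*A²)
Q(t) = 49 - t²/2 (Q(t) = -(t*t - 98)/2 = -(t² - 98)/2 = -(-98 + t²)/2 = 49 - t²/2)
379603 + Q(a(5)) = 379603 + (49 - (2*5²)²/2) = 379603 + (49 - (2*25)²/2) = 379603 + (49 - ½*50²) = 379603 + (49 - ½*2500) = 379603 + (49 - 1250) = 379603 - 1201 = 378402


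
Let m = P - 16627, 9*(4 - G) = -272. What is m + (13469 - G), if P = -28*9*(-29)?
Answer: 37042/9 ≈ 4115.8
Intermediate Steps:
G = 308/9 (G = 4 - ⅑*(-272) = 4 + 272/9 = 308/9 ≈ 34.222)
P = 7308 (P = -252*(-29) = 7308)
m = -9319 (m = 7308 - 16627 = -9319)
m + (13469 - G) = -9319 + (13469 - 1*308/9) = -9319 + (13469 - 308/9) = -9319 + 120913/9 = 37042/9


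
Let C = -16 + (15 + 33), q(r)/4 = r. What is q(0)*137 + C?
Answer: 32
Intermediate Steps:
q(r) = 4*r
C = 32 (C = -16 + 48 = 32)
q(0)*137 + C = (4*0)*137 + 32 = 0*137 + 32 = 0 + 32 = 32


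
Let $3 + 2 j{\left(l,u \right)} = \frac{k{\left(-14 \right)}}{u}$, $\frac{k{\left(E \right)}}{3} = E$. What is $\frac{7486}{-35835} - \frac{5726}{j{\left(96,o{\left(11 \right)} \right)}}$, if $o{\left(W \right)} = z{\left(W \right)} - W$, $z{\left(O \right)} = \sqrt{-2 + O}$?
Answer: $- \frac{547199018}{107505} \approx -5090.0$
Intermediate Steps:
$k{\left(E \right)} = 3 E$
$o{\left(W \right)} = \sqrt{-2 + W} - W$
$j{\left(l,u \right)} = - \frac{3}{2} - \frac{21}{u}$ ($j{\left(l,u \right)} = - \frac{3}{2} + \frac{3 \left(-14\right) \frac{1}{u}}{2} = - \frac{3}{2} + \frac{\left(-42\right) \frac{1}{u}}{2} = - \frac{3}{2} - \frac{21}{u}$)
$\frac{7486}{-35835} - \frac{5726}{j{\left(96,o{\left(11 \right)} \right)}} = \frac{7486}{-35835} - \frac{5726}{- \frac{3}{2} - \frac{21}{\sqrt{-2 + 11} - 11}} = 7486 \left(- \frac{1}{35835}\right) - \frac{5726}{- \frac{3}{2} - \frac{21}{\sqrt{9} - 11}} = - \frac{7486}{35835} - \frac{5726}{- \frac{3}{2} - \frac{21}{3 - 11}} = - \frac{7486}{35835} - \frac{5726}{- \frac{3}{2} - \frac{21}{-8}} = - \frac{7486}{35835} - \frac{5726}{- \frac{3}{2} - - \frac{21}{8}} = - \frac{7486}{35835} - \frac{5726}{- \frac{3}{2} + \frac{21}{8}} = - \frac{7486}{35835} - \frac{5726}{\frac{9}{8}} = - \frac{7486}{35835} - \frac{45808}{9} = - \frac{547199018}{107505}$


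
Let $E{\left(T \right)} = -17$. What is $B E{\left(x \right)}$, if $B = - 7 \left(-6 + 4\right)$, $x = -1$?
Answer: $-238$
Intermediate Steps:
$B = 14$ ($B = \left(-7\right) \left(-2\right) = 14$)
$B E{\left(x \right)} = 14 \left(-17\right) = -238$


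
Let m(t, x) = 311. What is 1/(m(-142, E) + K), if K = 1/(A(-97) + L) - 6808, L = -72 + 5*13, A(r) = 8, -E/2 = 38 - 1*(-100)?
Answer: -1/6496 ≈ -0.00015394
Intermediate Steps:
E = -276 (E = -2*(38 - 1*(-100)) = -2*(38 + 100) = -2*138 = -276)
L = -7 (L = -72 + 65 = -7)
K = -6807 (K = 1/(8 - 7) - 6808 = 1/1 - 6808 = 1 - 6808 = -6807)
1/(m(-142, E) + K) = 1/(311 - 6807) = 1/(-6496) = -1/6496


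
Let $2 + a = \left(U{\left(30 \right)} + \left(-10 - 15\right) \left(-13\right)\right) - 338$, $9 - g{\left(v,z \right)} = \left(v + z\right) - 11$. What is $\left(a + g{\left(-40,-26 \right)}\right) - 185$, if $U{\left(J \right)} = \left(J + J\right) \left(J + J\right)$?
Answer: $3486$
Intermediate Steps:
$g{\left(v,z \right)} = 20 - v - z$ ($g{\left(v,z \right)} = 9 - \left(\left(v + z\right) - 11\right) = 9 - \left(-11 + v + z\right) = 20 - v - z$)
$U{\left(J \right)} = 4 J^{2}$ ($U{\left(J \right)} = 2 J 2 J = 4 J^{2}$)
$a = 3585$ ($a = -2 + \left(\left(4 \cdot 30^{2} + \left(-10 - 15\right) \left(-13\right)\right) - 338\right) = -2 + \left(\left(4 \cdot 900 - -325\right) - 338\right) = -2 + \left(\left(3600 + 325\right) - 338\right) = -2 + \left(3925 - 338\right) = -2 + 3587 = 3585$)
$\left(a + g{\left(-40,-26 \right)}\right) - 185 = \left(3585 - -86\right) - 185 = \left(3585 + \left(20 + 40 + 26\right)\right) - 185 = \left(3585 + 86\right) - 185 = 3671 - 185 = 3486$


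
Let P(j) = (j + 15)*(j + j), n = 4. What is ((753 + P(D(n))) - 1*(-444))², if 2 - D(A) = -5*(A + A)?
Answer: 35820225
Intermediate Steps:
D(A) = 2 + 10*A (D(A) = 2 - (-5)*(A + A) = 2 - (-5)*2*A = 2 - (-10)*A = 2 + 10*A)
P(j) = 2*j*(15 + j) (P(j) = (15 + j)*(2*j) = 2*j*(15 + j))
((753 + P(D(n))) - 1*(-444))² = ((753 + 2*(2 + 10*4)*(15 + (2 + 10*4))) - 1*(-444))² = ((753 + 2*(2 + 40)*(15 + (2 + 40))) + 444)² = ((753 + 2*42*(15 + 42)) + 444)² = ((753 + 2*42*57) + 444)² = ((753 + 4788) + 444)² = (5541 + 444)² = 5985² = 35820225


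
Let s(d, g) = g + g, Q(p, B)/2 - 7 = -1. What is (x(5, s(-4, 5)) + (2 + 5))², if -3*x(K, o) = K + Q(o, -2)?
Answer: 16/9 ≈ 1.7778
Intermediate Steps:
Q(p, B) = 12 (Q(p, B) = 14 + 2*(-1) = 14 - 2 = 12)
s(d, g) = 2*g
x(K, o) = -4 - K/3 (x(K, o) = -(K + 12)/3 = -(12 + K)/3 = -4 - K/3)
(x(5, s(-4, 5)) + (2 + 5))² = ((-4 - ⅓*5) + (2 + 5))² = ((-4 - 5/3) + 7)² = (-17/3 + 7)² = (4/3)² = 16/9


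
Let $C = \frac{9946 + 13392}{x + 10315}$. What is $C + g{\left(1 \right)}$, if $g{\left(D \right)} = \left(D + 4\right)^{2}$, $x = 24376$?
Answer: $\frac{890613}{34691} \approx 25.673$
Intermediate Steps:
$g{\left(D \right)} = \left(4 + D\right)^{2}$
$C = \frac{23338}{34691}$ ($C = \frac{9946 + 13392}{24376 + 10315} = \frac{23338}{34691} \approx 0.67274$)
$C + g{\left(1 \right)} = \frac{23338}{34691} + \left(4 + 1\right)^{2} = \frac{23338}{34691} + 5^{2} = \frac{23338}{34691} + 25 = \frac{890613}{34691}$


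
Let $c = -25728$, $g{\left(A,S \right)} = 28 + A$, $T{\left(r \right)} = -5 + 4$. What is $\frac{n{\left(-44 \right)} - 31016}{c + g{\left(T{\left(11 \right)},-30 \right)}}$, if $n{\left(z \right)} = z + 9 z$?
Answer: $\frac{31456}{25701} \approx 1.2239$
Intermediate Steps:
$T{\left(r \right)} = -1$
$n{\left(z \right)} = 10 z$
$\frac{n{\left(-44 \right)} - 31016}{c + g{\left(T{\left(11 \right)},-30 \right)}} = \frac{10 \left(-44\right) - 31016}{-25728 + \left(28 - 1\right)} = \frac{-440 - 31016}{-25728 + 27} = - \frac{31456}{-25701} = \left(-31456\right) \left(- \frac{1}{25701}\right) = \frac{31456}{25701}$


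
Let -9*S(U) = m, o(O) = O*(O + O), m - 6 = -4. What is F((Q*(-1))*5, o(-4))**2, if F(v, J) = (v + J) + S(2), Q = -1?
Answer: 109561/81 ≈ 1352.6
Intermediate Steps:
m = 2 (m = 6 - 4 = 2)
o(O) = 2*O**2 (o(O) = O*(2*O) = 2*O**2)
S(U) = -2/9 (S(U) = -1/9*2 = -2/9)
F(v, J) = -2/9 + J + v (F(v, J) = (v + J) - 2/9 = (J + v) - 2/9 = -2/9 + J + v)
F((Q*(-1))*5, o(-4))**2 = (-2/9 + 2*(-4)**2 - 1*(-1)*5)**2 = (-2/9 + 2*16 + 1*5)**2 = (-2/9 + 32 + 5)**2 = (331/9)**2 = 109561/81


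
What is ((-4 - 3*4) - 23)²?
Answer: 1521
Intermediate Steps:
((-4 - 3*4) - 23)² = ((-4 - 12) - 23)² = (-16 - 23)² = (-39)² = 1521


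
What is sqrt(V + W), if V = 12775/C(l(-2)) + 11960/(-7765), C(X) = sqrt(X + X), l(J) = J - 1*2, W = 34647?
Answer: sqrt(334232926588 - 30810859975*I*sqrt(2))/3106 ≈ 186.53 - 12.107*I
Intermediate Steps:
l(J) = -2 + J (l(J) = J - 2 = -2 + J)
C(X) = sqrt(2)*sqrt(X) (C(X) = sqrt(2*X) = sqrt(2)*sqrt(X))
V = -2392/1553 - 12775*I*sqrt(2)/4 (V = 12775/((sqrt(2)*sqrt(-2 - 2))) + 11960/(-7765) = 12775/((sqrt(2)*sqrt(-4))) + 11960*(-1/7765) = 12775/((sqrt(2)*(2*I))) - 2392/1553 = 12775/((2*I*sqrt(2))) - 2392/1553 = 12775*(-I*sqrt(2)/4) - 2392/1553 = -12775*I*sqrt(2)/4 - 2392/1553 = -2392/1553 - 12775*I*sqrt(2)/4 ≈ -1.5402 - 4516.6*I)
sqrt(V + W) = sqrt((-2392/1553 - 12775*I*sqrt(2)/4) + 34647) = sqrt(53804399/1553 - 12775*I*sqrt(2)/4)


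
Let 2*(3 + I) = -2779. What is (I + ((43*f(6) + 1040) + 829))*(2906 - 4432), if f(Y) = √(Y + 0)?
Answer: -727139 - 65618*√6 ≈ -8.8787e+5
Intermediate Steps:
f(Y) = √Y
I = -2785/2 (I = -3 + (½)*(-2779) = -3 - 2779/2 = -2785/2 ≈ -1392.5)
(I + ((43*f(6) + 1040) + 829))*(2906 - 4432) = (-2785/2 + ((43*√6 + 1040) + 829))*(2906 - 4432) = (-2785/2 + ((1040 + 43*√6) + 829))*(-1526) = (-2785/2 + (1869 + 43*√6))*(-1526) = (953/2 + 43*√6)*(-1526) = -727139 - 65618*√6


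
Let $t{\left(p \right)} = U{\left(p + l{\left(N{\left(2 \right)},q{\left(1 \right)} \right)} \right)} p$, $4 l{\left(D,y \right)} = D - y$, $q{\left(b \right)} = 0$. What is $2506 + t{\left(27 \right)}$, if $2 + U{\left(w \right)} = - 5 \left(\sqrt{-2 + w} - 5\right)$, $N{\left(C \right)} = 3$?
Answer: $3127 - \frac{135 \sqrt{103}}{2} \approx 2441.9$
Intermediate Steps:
$l{\left(D,y \right)} = - \frac{y}{4} + \frac{D}{4}$ ($l{\left(D,y \right)} = \frac{D - y}{4} = - \frac{y}{4} + \frac{D}{4}$)
$U{\left(w \right)} = 23 - 5 \sqrt{-2 + w}$ ($U{\left(w \right)} = -2 - 5 \left(\sqrt{-2 + w} - 5\right) = -2 - 5 \left(-5 + \sqrt{-2 + w}\right) = -2 - \left(-25 + 5 \sqrt{-2 + w}\right) = 23 - 5 \sqrt{-2 + w}$)
$t{\left(p \right)} = p \left(23 - 5 \sqrt{- \frac{5}{4} + p}\right)$ ($t{\left(p \right)} = \left(23 - 5 \sqrt{-2 + \left(p + \left(\left(- \frac{1}{4}\right) 0 + \frac{1}{4} \cdot 3\right)\right)}\right) p = \left(23 - 5 \sqrt{-2 + \left(p + \left(0 + \frac{3}{4}\right)\right)}\right) p = \left(23 - 5 \sqrt{-2 + \left(p + \frac{3}{4}\right)}\right) p = \left(23 - 5 \sqrt{-2 + \left(\frac{3}{4} + p\right)}\right) p = \left(23 - 5 \sqrt{- \frac{5}{4} + p}\right) p = p \left(23 - 5 \sqrt{- \frac{5}{4} + p}\right)$)
$2506 + t{\left(27 \right)} = 2506 + \frac{1}{2} \cdot 27 \left(46 - 5 \sqrt{-5 + 4 \cdot 27}\right) = 2506 + \frac{1}{2} \cdot 27 \left(46 - 5 \sqrt{-5 + 108}\right) = 2506 + \frac{1}{2} \cdot 27 \left(46 - 5 \sqrt{103}\right) = 2506 + \left(621 - \frac{135 \sqrt{103}}{2}\right) = 3127 - \frac{135 \sqrt{103}}{2}$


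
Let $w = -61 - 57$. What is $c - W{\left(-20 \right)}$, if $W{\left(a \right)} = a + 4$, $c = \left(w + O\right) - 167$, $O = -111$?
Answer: $-380$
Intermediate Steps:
$w = -118$ ($w = -61 - 57 = -118$)
$c = -396$ ($c = \left(-118 - 111\right) - 167 = -229 - 167 = -396$)
$W{\left(a \right)} = 4 + a$
$c - W{\left(-20 \right)} = -396 - \left(4 - 20\right) = -396 - -16 = -396 + 16 = -380$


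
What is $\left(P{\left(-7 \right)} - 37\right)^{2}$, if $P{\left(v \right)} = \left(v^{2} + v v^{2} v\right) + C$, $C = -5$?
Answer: $5798464$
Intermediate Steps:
$P{\left(v \right)} = -5 + v^{2} + v^{4}$ ($P{\left(v \right)} = \left(v^{2} + v v^{2} v\right) - 5 = \left(v^{2} + v^{3} v\right) - 5 = \left(v^{2} + v^{4}\right) - 5 = -5 + v^{2} + v^{4}$)
$\left(P{\left(-7 \right)} - 37\right)^{2} = \left(\left(-5 + \left(-7\right)^{2} + \left(-7\right)^{4}\right) - 37\right)^{2} = \left(\left(-5 + 49 + 2401\right) - 37\right)^{2} = \left(2445 - 37\right)^{2} = 2408^{2} = 5798464$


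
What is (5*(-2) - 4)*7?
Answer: -98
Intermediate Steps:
(5*(-2) - 4)*7 = (-10 - 4)*7 = -14*7 = -98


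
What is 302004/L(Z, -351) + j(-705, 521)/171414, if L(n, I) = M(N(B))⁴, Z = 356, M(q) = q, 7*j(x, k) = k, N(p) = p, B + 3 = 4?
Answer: 362373996113/1199898 ≈ 3.0200e+5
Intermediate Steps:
B = 1 (B = -3 + 4 = 1)
j(x, k) = k/7
L(n, I) = 1 (L(n, I) = 1⁴ = 1)
302004/L(Z, -351) + j(-705, 521)/171414 = 302004/1 + ((⅐)*521)/171414 = 302004*1 + (521/7)*(1/171414) = 302004 + 521/1199898 = 362373996113/1199898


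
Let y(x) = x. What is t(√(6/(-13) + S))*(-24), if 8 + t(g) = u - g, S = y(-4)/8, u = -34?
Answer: 1008 + 60*I*√26/13 ≈ 1008.0 + 23.534*I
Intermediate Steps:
S = -½ (S = -4/8 = -4*⅛ = -½ ≈ -0.50000)
t(g) = -42 - g (t(g) = -8 + (-34 - g) = -42 - g)
t(√(6/(-13) + S))*(-24) = (-42 - √(6/(-13) - ½))*(-24) = (-42 - √(6*(-1/13) - ½))*(-24) = (-42 - √(-6/13 - ½))*(-24) = (-42 - √(-25/26))*(-24) = (-42 - 5*I*√26/26)*(-24) = 1008 + 60*I*√26/13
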